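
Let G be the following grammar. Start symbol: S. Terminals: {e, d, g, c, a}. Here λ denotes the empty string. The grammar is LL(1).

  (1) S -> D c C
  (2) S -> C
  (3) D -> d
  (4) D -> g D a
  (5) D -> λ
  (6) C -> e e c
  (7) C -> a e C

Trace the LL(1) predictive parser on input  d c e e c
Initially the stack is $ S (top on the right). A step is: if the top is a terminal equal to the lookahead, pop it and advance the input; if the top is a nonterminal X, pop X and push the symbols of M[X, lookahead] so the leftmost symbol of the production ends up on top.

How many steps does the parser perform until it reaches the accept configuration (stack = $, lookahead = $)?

8

     Stack    Input        Action
  1  $ S      d c e e c $  expand S -> D c C
  2  $ C c D  d c e e c $  expand D -> d
  3  $ C c d  d c e e c $  match d
  4  $ C c    c e e c $    match c
  5  $ C      e e c $      expand C -> e e c
  6  $ c e e  e e c $      match e
  7  $ c e    e c $        match e
  8  $ c      c $          match c
Accept reached after 8 steps.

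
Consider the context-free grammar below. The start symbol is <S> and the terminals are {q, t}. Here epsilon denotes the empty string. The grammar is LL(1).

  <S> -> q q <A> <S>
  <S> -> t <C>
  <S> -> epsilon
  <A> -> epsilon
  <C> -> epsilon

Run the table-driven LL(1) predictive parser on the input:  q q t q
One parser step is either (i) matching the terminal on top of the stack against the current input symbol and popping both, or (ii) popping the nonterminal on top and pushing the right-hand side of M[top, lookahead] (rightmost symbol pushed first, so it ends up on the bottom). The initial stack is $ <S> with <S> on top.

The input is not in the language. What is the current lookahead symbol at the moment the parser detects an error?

     Stack          Input      Action
  1  $ <S>          q q t q $  expand <S> -> q q <A> <S>
  2  $ <S> <A> q q  q q t q $  match q
  3  $ <S> <A> q    q t q $    match q
  4  $ <S> <A>      t q $      expand <A> -> epsilon
  5  $ <S>          t q $      expand <S> -> t <C>
  6  $ <C> t        t q $      match t
  7  $ <C>          q $        error: M[<C>, q] is empty

q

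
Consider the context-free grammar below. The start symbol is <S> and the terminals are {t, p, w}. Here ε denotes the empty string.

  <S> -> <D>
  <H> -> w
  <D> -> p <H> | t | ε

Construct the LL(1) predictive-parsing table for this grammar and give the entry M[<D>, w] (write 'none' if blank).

none

FIRST(<H>) = {w}
FIRST(<D>) = {ε, p, t}
FIRST(<S>) = {ε, p, t}  (via <D>)
FOLLOW(<S>) includes $ since <S> is the start symbol.
FOLLOW(<S>): <S> appears on no right-hand side. Thus FOLLOW(<S>) = {$}.
FOLLOW(<D>): in <S>-><D>, the suffix after <D> is empty, so FOLLOW(<D>) ⊇ FOLLOW(<S>) = {$}. Thus FOLLOW(<D>) = {$}.
For <D> -> p <H>: FIRST(p <H>) = {p}, so it goes in M[<D>, t] for t ∈ {p}.
For <D> -> t: FIRST(t) = {t}, so it goes in M[<D>, t] for t ∈ {t}.
For <D> -> ε: FIRST(ε) = {ε}, so it goes in M[<D>, t] for t ∈ {}; since ε ∈ FIRST, also for every t ∈ FOLLOW(<D>) = {$}.
None of these place a production in M[<D>, w].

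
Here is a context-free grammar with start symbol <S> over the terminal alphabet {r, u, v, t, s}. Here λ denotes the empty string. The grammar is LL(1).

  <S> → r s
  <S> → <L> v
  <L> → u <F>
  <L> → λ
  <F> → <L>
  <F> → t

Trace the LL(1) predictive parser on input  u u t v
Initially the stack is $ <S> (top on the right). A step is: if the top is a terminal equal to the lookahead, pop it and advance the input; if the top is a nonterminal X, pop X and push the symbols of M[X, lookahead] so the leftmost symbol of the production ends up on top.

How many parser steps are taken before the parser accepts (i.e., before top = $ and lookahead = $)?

9

step 1: stack=$ <S>  input=u u t v $  — expand <S> → <L> v
step 2: stack=$ v <L>  input=u u t v $  — expand <L> → u <F>
step 3: stack=$ v <F> u  input=u u t v $  — match u
step 4: stack=$ v <F>  input=u t v $  — expand <F> → <L>
step 5: stack=$ v <L>  input=u t v $  — expand <L> → u <F>
step 6: stack=$ v <F> u  input=u t v $  — match u
step 7: stack=$ v <F>  input=t v $  — expand <F> → t
step 8: stack=$ v t  input=t v $  — match t
step 9: stack=$ v  input=v $  — match v
Accept reached after 9 steps.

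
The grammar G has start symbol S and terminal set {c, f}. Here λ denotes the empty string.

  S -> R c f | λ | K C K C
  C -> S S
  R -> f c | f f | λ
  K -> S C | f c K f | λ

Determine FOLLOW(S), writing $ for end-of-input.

{$, c, f}

FIRST(R) = {λ, f}
FIRST(S) = {λ, c, f}  (via R c f, K C K C)
FIRST(C) = {λ, c, f}  (via S S)
FIRST(K) = {λ, c, f}  (via S C)
FOLLOW(S) includes $ since S is the start symbol.
FOLLOW(R): in S->R c f, R is followed by c f with FIRST {c}. Thus FOLLOW(R) = {c}.
FOLLOW(S): in C->S S (occurrence 1), S is followed by S with FIRST {λ, c, f}; in C->S S (occurrence 1), the suffix after S is nullable, so FOLLOW(S) ⊇ FOLLOW(C) = {$, c, f}; in C->S S (occurrence 2), the suffix after S is empty, so FOLLOW(S) ⊇ FOLLOW(C) = {$, c, f}; in K->S C, S is followed by C with FIRST {λ, c, f}; in K->S C, the suffix after S is nullable, so FOLLOW(S) ⊇ FOLLOW(K) = {$, c, f}. Thus FOLLOW(S) = {$, c, f}.
FOLLOW(K): in S->K C K C (occurrence 1), K is followed by C K C with FIRST {λ, c, f}; in S->K C K C (occurrence 1), the suffix after K is nullable, so FOLLOW(K) ⊇ FOLLOW(S) = {$, c, f}; in S->K C K C (occurrence 2), K is followed by C with FIRST {λ, c, f}; in S->K C K C (occurrence 2), the suffix after K is nullable, so FOLLOW(K) ⊇ FOLLOW(S) = {$, c, f}; in K->f c K f, K is followed by f with FIRST {f}. Thus FOLLOW(K) = {$, c, f}.
FOLLOW(C): in S->K C K C (occurrence 1), C is followed by K C with FIRST {λ, c, f}; in S->K C K C (occurrence 1), the suffix after C is nullable, so FOLLOW(C) ⊇ FOLLOW(S) = {$, c, f}; in S->K C K C (occurrence 2), the suffix after C is empty, so FOLLOW(C) ⊇ FOLLOW(S) = {$, c, f}; in K->S C, the suffix after C is empty, so FOLLOW(C) ⊇ FOLLOW(K) = {$, c, f}. Thus FOLLOW(C) = {$, c, f}.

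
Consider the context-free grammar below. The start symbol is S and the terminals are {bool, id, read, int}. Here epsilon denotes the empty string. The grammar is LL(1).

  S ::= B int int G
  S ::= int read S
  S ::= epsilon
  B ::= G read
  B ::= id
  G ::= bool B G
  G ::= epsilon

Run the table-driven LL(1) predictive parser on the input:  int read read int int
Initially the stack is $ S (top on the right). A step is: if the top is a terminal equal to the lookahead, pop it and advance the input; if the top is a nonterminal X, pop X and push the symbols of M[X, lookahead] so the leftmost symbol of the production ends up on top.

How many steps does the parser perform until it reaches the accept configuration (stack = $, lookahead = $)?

step 1: stack=$ S  input=int read read int int $  — expand S ::= int read S
step 2: stack=$ S read int  input=int read read int int $  — match int
step 3: stack=$ S read  input=read read int int $  — match read
step 4: stack=$ S  input=read int int $  — expand S ::= B int int G
step 5: stack=$ G int int B  input=read int int $  — expand B ::= G read
step 6: stack=$ G int int read G  input=read int int $  — expand G ::= epsilon
step 7: stack=$ G int int read  input=read int int $  — match read
step 8: stack=$ G int int  input=int int $  — match int
step 9: stack=$ G int  input=int $  — match int
step 10: stack=$ G  input=$  — expand G ::= epsilon
Accept reached after 10 steps.

10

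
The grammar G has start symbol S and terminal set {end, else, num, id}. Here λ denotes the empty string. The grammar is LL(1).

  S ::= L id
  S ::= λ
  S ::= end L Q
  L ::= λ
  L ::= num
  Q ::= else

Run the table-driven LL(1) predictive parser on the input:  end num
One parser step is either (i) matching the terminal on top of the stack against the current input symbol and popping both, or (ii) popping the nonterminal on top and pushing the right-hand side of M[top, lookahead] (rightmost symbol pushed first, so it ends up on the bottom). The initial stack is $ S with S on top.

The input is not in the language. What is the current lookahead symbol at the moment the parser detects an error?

step 1: stack=$ S  input=end num $  — expand S ::= end L Q
step 2: stack=$ Q L end  input=end num $  — match end
step 3: stack=$ Q L  input=num $  — expand L ::= num
step 4: stack=$ Q num  input=num $  — match num
step 5: stack=$ Q  input=$  — error: M[Q, $] is empty

$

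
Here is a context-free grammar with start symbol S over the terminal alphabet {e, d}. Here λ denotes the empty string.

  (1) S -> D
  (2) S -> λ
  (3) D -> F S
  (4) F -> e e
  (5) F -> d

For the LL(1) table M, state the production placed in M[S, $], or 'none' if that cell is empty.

FIRST(F): from F->e e we get {e}; from F->d we get {d}. So FIRST(F) = {d, e}.
FIRST(D): from D->F S we get {d, e}. So FIRST(D) = {d, e}.
FIRST(S): from S->D we get {d, e}; from S->λ we get {λ}. So FIRST(S) = {λ, d, e}.
FOLLOW(S) includes $ since S is the start symbol.
FOLLOW(S): in D->F S, the suffix after S is empty, so FOLLOW(S) ⊇ FOLLOW(D) = {$}. Thus FOLLOW(S) = {$}.
FOLLOW(D): in S->D, the suffix after D is empty, so FOLLOW(D) ⊇ FOLLOW(S) = {$}. Thus FOLLOW(D) = {$}.
For S -> D: FIRST(D) = {d, e}, so it goes in M[S, t] for t ∈ {d, e}.
For S -> λ: FIRST(λ) = {λ}, so it goes in M[S, t] for t ∈ {}; since λ ∈ FIRST, also for every t ∈ FOLLOW(S) = {$}.

S -> λ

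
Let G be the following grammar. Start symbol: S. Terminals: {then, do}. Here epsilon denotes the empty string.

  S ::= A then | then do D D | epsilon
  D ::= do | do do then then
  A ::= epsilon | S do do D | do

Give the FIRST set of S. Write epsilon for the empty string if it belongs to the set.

FIRST(D): from D::=do we get {do}; from D::=do do then then we get {do}. So FIRST(D) = {do}.
FIRST(S): from S::=A then we get {do, then}; from S::=then do D D we get {then}; from S::=epsilon we get {epsilon}. So FIRST(S) = {epsilon, do, then}.
FIRST(A): from A::=epsilon we get {epsilon}; from A::=S do do D we get {do, then}; from A::=do we get {do}. So FIRST(A) = {epsilon, do, then}.

{epsilon, do, then}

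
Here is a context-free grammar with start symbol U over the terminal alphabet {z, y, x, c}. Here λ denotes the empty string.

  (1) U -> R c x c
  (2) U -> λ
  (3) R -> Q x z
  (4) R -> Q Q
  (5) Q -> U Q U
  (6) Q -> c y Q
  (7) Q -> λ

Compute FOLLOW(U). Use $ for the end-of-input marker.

FIRST(U): from U->R c x c we get {c, x}; from U->λ we get {λ}. So FIRST(U) = {λ, c, x}.
FIRST(Q): from Q->U Q U we get {λ, c, x}; from Q->c y Q we get {c}; from Q->λ we get {λ}. So FIRST(Q) = {λ, c, x}.
FIRST(R): from R->Q x z we get {c, x}; from R->Q Q we get {λ, c, x}. So FIRST(R) = {λ, c, x}.
FOLLOW(U) includes $ since U is the start symbol.
FOLLOW(R): in U->R c x c, R is followed by c x c with FIRST {c}. Thus FOLLOW(R) = {c}.
FOLLOW(Q): in R->Q x z, Q is followed by x z with FIRST {x}; in R->Q Q (occurrence 1), Q is followed by Q with FIRST {λ, c, x}; in R->Q Q (occurrence 1), the suffix after Q is nullable, so FOLLOW(Q) ⊇ FOLLOW(R) = {c}; in R->Q Q (occurrence 2), the suffix after Q is empty, so FOLLOW(Q) ⊇ FOLLOW(R) = {c}; in Q->U Q U, Q is followed by U with FIRST {λ, c, x}; in Q->U Q U, the suffix after Q is nullable (adds nothing new); in Q->c y Q, the suffix after Q is empty (adds nothing new). Thus FOLLOW(Q) = {c, x}.
FOLLOW(U): in Q->U Q U (occurrence 1), U is followed by Q U with FIRST {λ, c, x}; in Q->U Q U (occurrence 1), the suffix after U is nullable, so FOLLOW(U) ⊇ FOLLOW(Q) = {c, x}; in Q->U Q U (occurrence 2), the suffix after U is empty, so FOLLOW(U) ⊇ FOLLOW(Q) = {c, x}. Thus FOLLOW(U) = {$, c, x}.

{$, c, x}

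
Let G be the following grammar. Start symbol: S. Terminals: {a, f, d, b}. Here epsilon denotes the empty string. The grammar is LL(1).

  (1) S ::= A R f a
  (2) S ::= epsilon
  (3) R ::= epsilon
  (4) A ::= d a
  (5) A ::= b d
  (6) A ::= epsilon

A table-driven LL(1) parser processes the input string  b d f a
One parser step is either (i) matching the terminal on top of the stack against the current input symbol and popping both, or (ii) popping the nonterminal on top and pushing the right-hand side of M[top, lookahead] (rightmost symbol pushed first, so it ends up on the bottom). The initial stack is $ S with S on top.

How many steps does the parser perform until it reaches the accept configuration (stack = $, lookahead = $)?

step 1: stack=$ S  input=b d f a $  — expand S ::= A R f a
step 2: stack=$ a f R A  input=b d f a $  — expand A ::= b d
step 3: stack=$ a f R d b  input=b d f a $  — match b
step 4: stack=$ a f R d  input=d f a $  — match d
step 5: stack=$ a f R  input=f a $  — expand R ::= epsilon
step 6: stack=$ a f  input=f a $  — match f
step 7: stack=$ a  input=a $  — match a
Accept reached after 7 steps.

7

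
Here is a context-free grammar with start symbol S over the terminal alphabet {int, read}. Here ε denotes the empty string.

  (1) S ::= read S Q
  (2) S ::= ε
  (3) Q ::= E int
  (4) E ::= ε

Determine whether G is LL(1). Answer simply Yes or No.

Yes

FIRST(S) = {ε, read}
FIRST(Q) = {int}
FIRST(E) = {ε}
FOLLOW(S) = {$, int}
FOLLOW(Q) = {$, int}
FOLLOW(E) = {int}
Each cell of M receives at most one production.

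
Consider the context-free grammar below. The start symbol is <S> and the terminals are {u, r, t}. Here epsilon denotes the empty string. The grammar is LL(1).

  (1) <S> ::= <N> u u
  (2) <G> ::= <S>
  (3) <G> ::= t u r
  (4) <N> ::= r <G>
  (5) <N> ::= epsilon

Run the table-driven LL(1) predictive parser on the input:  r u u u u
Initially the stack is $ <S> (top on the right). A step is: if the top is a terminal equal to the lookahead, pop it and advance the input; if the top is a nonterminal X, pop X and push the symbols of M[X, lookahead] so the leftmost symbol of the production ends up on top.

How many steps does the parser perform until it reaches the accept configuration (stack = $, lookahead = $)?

step 1: stack=$ <S>  input=r u u u u $  — expand <S> ::= <N> u u
step 2: stack=$ u u <N>  input=r u u u u $  — expand <N> ::= r <G>
step 3: stack=$ u u <G> r  input=r u u u u $  — match r
step 4: stack=$ u u <G>  input=u u u u $  — expand <G> ::= <S>
step 5: stack=$ u u <S>  input=u u u u $  — expand <S> ::= <N> u u
step 6: stack=$ u u u u <N>  input=u u u u $  — expand <N> ::= epsilon
step 7: stack=$ u u u u  input=u u u u $  — match u
step 8: stack=$ u u u  input=u u u $  — match u
step 9: stack=$ u u  input=u u $  — match u
step 10: stack=$ u  input=u $  — match u
Accept reached after 10 steps.

10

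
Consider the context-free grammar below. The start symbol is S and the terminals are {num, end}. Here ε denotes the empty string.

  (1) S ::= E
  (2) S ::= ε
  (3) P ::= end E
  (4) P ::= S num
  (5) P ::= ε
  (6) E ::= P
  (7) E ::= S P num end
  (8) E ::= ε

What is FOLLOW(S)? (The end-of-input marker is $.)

{$, end, num}

FIRST(S) = {ε, end, num}  (via E)
FIRST(P) = {ε, end, num}  (via S num)
FIRST(E) = {ε, end, num}  (via P, S P num end)
FOLLOW(S) includes $ since S is the start symbol.
FOLLOW(S): in P::=S num, S is followed by num with FIRST {num}; in E::=S P num end, S is followed by P num end with FIRST {end, num}. Thus FOLLOW(S) = {$, end, num}.
FOLLOW(P): in E::=P, the suffix after P is empty, so FOLLOW(P) ⊇ FOLLOW(E) = {$, end, num}; in E::=S P num end, P is followed by num end with FIRST {num}. Thus FOLLOW(P) = {$, end, num}.
FOLLOW(E): in S::=E, the suffix after E is empty, so FOLLOW(E) ⊇ FOLLOW(S) = {$, end, num}; in P::=end E, the suffix after E is empty, so FOLLOW(E) ⊇ FOLLOW(P) = {$, end, num}. Thus FOLLOW(E) = {$, end, num}.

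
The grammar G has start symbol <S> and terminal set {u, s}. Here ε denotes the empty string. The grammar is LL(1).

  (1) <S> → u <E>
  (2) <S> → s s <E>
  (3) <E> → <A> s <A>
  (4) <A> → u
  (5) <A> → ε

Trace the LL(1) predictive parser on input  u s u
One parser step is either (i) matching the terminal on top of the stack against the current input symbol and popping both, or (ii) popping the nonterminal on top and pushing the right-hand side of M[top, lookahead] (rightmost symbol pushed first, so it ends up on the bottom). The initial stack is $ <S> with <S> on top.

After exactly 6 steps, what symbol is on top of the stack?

step 1: stack=$ <S>  input=u s u $  — expand <S> → u <E>
step 2: stack=$ <E> u  input=u s u $  — match u
step 3: stack=$ <E>  input=s u $  — expand <E> → <A> s <A>
step 4: stack=$ <A> s <A>  input=s u $  — expand <A> → ε
step 5: stack=$ <A> s  input=s u $  — match s
step 6: stack=$ <A>  input=u $  — expand <A> → u
Stack after step 6: $ u (top = u).

u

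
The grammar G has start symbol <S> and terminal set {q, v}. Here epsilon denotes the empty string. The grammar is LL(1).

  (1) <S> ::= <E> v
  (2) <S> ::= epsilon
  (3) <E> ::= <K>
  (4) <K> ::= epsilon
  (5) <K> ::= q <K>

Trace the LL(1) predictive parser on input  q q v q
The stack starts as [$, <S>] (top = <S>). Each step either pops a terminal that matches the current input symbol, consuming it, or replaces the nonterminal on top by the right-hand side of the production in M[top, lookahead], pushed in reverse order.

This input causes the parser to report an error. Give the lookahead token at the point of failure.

q

step 1: stack=$ <S>  input=q q v q $  — expand <S> ::= <E> v
step 2: stack=$ v <E>  input=q q v q $  — expand <E> ::= <K>
step 3: stack=$ v <K>  input=q q v q $  — expand <K> ::= q <K>
step 4: stack=$ v <K> q  input=q q v q $  — match q
step 5: stack=$ v <K>  input=q v q $  — expand <K> ::= q <K>
step 6: stack=$ v <K> q  input=q v q $  — match q
step 7: stack=$ v <K>  input=v q $  — expand <K> ::= epsilon
step 8: stack=$ v  input=v q $  — match v
step 9: stack=$  input=q $  — error: stack empty but input remains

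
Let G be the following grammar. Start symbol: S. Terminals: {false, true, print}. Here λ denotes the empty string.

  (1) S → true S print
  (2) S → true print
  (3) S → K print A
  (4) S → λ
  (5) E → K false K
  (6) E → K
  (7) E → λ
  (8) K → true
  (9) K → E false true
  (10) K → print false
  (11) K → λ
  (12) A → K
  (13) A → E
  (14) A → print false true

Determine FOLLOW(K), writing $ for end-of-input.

FIRST(S) = {λ, false, print, true}  (via K print A)
FIRST(E) = {λ, false, print, true}  (via K false K, K)
FIRST(K) = {λ, false, print, true}  (via E false true)
FIRST(A) = {λ, false, print, true}  (via K, E)
FOLLOW(S) includes $ since S is the start symbol.
FOLLOW(S): in S→true S print, S is followed by print with FIRST {print}. Thus FOLLOW(S) = {$, print}.
FOLLOW(A): in S→K print A, the suffix after A is empty, so FOLLOW(A) ⊇ FOLLOW(S) = {$, print}. Thus FOLLOW(A) = {$, print}.
FOLLOW(E): in K→E false true, E is followed by false true with FIRST {false}; in A→E, the suffix after E is empty, so FOLLOW(E) ⊇ FOLLOW(A) = {$, print}. Thus FOLLOW(E) = {$, false, print}.
FOLLOW(K): in S→K print A, K is followed by print A with FIRST {print}; in E→K false K (occurrence 1), K is followed by false K with FIRST {false}; in E→K false K (occurrence 2), the suffix after K is empty, so FOLLOW(K) ⊇ FOLLOW(E) = {$, false, print}; in E→K, the suffix after K is empty, so FOLLOW(K) ⊇ FOLLOW(E) = {$, false, print}; in A→K, the suffix after K is empty, so FOLLOW(K) ⊇ FOLLOW(A) = {$, print}. Thus FOLLOW(K) = {$, false, print}.

{$, false, print}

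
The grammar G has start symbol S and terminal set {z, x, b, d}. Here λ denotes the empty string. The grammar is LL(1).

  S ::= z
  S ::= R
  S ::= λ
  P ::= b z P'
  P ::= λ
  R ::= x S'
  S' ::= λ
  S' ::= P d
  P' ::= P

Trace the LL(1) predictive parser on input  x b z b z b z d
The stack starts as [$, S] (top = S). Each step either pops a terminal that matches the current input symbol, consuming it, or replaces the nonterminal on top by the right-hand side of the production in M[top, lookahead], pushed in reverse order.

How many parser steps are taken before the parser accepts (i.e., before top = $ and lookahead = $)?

18

      Stack       Input              Action
   1  $ S         x b z b z b z d $  expand S ::= R
   2  $ R         x b z b z b z d $  expand R ::= x S'
   3  $ S' x      x b z b z b z d $  match x
   4  $ S'        b z b z b z d $    expand S' ::= P d
   5  $ d P       b z b z b z d $    expand P ::= b z P'
   6  $ d P' z b  b z b z b z d $    match b
   7  $ d P' z    z b z b z d $      match z
   8  $ d P'      b z b z d $        expand P' ::= P
   9  $ d P       b z b z d $        expand P ::= b z P'
  10  $ d P' z b  b z b z d $        match b
  11  $ d P' z    z b z d $          match z
  12  $ d P'      b z d $            expand P' ::= P
  13  $ d P       b z d $            expand P ::= b z P'
  14  $ d P' z b  b z d $            match b
  15  $ d P' z    z d $              match z
  16  $ d P'      d $                expand P' ::= P
  17  $ d P       d $                expand P ::= λ
  18  $ d         d $                match d
Accept reached after 18 steps.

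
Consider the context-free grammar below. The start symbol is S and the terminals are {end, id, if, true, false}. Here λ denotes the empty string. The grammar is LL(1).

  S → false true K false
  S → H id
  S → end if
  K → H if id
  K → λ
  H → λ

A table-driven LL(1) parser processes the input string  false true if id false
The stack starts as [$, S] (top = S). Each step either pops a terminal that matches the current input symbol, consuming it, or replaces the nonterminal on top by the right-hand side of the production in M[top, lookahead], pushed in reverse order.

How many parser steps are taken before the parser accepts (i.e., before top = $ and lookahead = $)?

8

     Stack                 Input                     Action
  1  $ S                   false true if id false $  expand S → false true K false
  2  $ false K true false  false true if id false $  match false
  3  $ false K true        true if id false $        match true
  4  $ false K             if id false $             expand K → H if id
  5  $ false id if H       if id false $             expand H → λ
  6  $ false id if         if id false $             match if
  7  $ false id            id false $                match id
  8  $ false               false $                   match false
Accept reached after 8 steps.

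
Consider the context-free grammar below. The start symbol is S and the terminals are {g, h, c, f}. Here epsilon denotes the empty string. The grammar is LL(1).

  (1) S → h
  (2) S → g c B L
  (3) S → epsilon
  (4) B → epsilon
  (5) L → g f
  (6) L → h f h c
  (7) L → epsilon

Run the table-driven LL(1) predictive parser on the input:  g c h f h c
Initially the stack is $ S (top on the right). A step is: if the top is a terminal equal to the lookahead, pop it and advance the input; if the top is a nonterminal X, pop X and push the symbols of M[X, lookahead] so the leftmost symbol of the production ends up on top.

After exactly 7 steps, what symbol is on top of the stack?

step 1: stack=$ S  input=g c h f h c $  — expand S → g c B L
step 2: stack=$ L B c g  input=g c h f h c $  — match g
step 3: stack=$ L B c  input=c h f h c $  — match c
step 4: stack=$ L B  input=h f h c $  — expand B → epsilon
step 5: stack=$ L  input=h f h c $  — expand L → h f h c
step 6: stack=$ c h f h  input=h f h c $  — match h
step 7: stack=$ c h f  input=f h c $  — match f
Stack after step 7: $ c h (top = h).

h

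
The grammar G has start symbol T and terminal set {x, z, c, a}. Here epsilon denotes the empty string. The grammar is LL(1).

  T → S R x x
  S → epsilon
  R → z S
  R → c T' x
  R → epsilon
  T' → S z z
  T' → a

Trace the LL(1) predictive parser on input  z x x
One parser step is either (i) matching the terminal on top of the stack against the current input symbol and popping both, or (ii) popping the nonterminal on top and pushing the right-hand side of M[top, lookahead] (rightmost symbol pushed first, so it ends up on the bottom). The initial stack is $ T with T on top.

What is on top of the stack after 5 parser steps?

x

     Stack      Input    Action
  1  $ T        z x x $  expand T → S R x x
  2  $ x x R S  z x x $  expand S → epsilon
  3  $ x x R    z x x $  expand R → z S
  4  $ x x S z  z x x $  match z
  5  $ x x S    x x $    expand S → epsilon
Stack after step 5: $ x x (top = x).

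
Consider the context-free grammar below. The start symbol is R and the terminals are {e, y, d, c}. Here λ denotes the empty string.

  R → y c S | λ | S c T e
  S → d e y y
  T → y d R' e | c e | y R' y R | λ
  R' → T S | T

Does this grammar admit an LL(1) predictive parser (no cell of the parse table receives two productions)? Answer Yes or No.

No

FIRST(R) = {λ, d, y}
FIRST(S) = {d}
FIRST(T) = {λ, c, y}
FIRST(R') = {λ, c, d, y}
FOLLOW(R) = {$, d, e, y}
FOLLOW(S) = {$, c, d, e, y}
FOLLOW(T) = {d, e, y}
FOLLOW(R') = {e, y}
Cell M[R, d] receives both R → λ and R → S c T e — the grammar is not LL(1).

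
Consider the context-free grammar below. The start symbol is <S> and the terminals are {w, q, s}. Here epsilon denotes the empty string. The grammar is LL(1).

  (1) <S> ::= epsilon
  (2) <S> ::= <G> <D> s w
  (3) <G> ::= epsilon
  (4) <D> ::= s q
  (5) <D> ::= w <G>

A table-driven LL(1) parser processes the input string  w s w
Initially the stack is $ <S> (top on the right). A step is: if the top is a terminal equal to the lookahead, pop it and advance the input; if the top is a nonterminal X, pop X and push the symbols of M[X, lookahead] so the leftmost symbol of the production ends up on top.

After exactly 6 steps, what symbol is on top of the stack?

w

     Stack          Input    Action
  1  $ <S>          w s w $  expand <S> ::= <G> <D> s w
  2  $ w s <D> <G>  w s w $  expand <G> ::= epsilon
  3  $ w s <D>      w s w $  expand <D> ::= w <G>
  4  $ w s <G> w    w s w $  match w
  5  $ w s <G>      s w $    expand <G> ::= epsilon
  6  $ w s          s w $    match s
Stack after step 6: $ w (top = w).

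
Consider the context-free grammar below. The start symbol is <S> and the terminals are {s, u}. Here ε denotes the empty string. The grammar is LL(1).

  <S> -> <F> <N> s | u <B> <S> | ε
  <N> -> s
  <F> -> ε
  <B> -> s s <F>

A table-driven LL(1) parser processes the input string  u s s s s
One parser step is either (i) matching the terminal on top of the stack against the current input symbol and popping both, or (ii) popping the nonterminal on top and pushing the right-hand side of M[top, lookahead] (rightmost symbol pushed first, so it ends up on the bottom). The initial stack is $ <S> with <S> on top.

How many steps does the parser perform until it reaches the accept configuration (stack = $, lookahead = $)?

11

step 1: stack=$ <S>  input=u s s s s $  — expand <S> -> u <B> <S>
step 2: stack=$ <S> <B> u  input=u s s s s $  — match u
step 3: stack=$ <S> <B>  input=s s s s $  — expand <B> -> s s <F>
step 4: stack=$ <S> <F> s s  input=s s s s $  — match s
step 5: stack=$ <S> <F> s  input=s s s $  — match s
step 6: stack=$ <S> <F>  input=s s $  — expand <F> -> ε
step 7: stack=$ <S>  input=s s $  — expand <S> -> <F> <N> s
step 8: stack=$ s <N> <F>  input=s s $  — expand <F> -> ε
step 9: stack=$ s <N>  input=s s $  — expand <N> -> s
step 10: stack=$ s s  input=s s $  — match s
step 11: stack=$ s  input=s $  — match s
Accept reached after 11 steps.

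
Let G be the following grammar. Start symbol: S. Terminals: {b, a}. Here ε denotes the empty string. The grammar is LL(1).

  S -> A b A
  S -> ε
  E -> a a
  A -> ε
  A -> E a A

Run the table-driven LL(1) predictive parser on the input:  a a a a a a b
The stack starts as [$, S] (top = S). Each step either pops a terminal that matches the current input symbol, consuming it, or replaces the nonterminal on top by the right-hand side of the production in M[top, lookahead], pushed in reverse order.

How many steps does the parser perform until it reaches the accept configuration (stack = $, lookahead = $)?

14

step 1: stack=$ S  input=a a a a a a b $  — expand S -> A b A
step 2: stack=$ A b A  input=a a a a a a b $  — expand A -> E a A
step 3: stack=$ A b A a E  input=a a a a a a b $  — expand E -> a a
step 4: stack=$ A b A a a a  input=a a a a a a b $  — match a
step 5: stack=$ A b A a a  input=a a a a a b $  — match a
step 6: stack=$ A b A a  input=a a a a b $  — match a
step 7: stack=$ A b A  input=a a a b $  — expand A -> E a A
step 8: stack=$ A b A a E  input=a a a b $  — expand E -> a a
step 9: stack=$ A b A a a a  input=a a a b $  — match a
step 10: stack=$ A b A a a  input=a a b $  — match a
step 11: stack=$ A b A a  input=a b $  — match a
step 12: stack=$ A b A  input=b $  — expand A -> ε
step 13: stack=$ A b  input=b $  — match b
step 14: stack=$ A  input=$  — expand A -> ε
Accept reached after 14 steps.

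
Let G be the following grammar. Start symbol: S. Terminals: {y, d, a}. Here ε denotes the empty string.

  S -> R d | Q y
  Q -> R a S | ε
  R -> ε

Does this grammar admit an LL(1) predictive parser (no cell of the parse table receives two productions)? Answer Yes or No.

FIRST(S) = {a, d, y}
FIRST(Q) = {ε, a}
FIRST(R) = {ε}
FOLLOW(S) = {$, y}
FOLLOW(Q) = {y}
FOLLOW(R) = {a, d}
Each cell of M receives at most one production.

Yes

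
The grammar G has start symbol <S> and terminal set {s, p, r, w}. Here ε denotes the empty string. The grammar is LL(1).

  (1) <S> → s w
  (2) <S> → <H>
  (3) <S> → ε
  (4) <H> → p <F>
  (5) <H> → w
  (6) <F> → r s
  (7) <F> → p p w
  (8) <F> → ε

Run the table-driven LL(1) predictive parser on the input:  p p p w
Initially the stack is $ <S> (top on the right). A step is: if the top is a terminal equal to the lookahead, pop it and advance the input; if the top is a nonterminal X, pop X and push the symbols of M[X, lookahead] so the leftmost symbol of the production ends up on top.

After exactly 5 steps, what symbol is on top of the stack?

step 1: stack=$ <S>  input=p p p w $  — expand <S> → <H>
step 2: stack=$ <H>  input=p p p w $  — expand <H> → p <F>
step 3: stack=$ <F> p  input=p p p w $  — match p
step 4: stack=$ <F>  input=p p w $  — expand <F> → p p w
step 5: stack=$ w p p  input=p p w $  — match p
Stack after step 5: $ w p (top = p).

p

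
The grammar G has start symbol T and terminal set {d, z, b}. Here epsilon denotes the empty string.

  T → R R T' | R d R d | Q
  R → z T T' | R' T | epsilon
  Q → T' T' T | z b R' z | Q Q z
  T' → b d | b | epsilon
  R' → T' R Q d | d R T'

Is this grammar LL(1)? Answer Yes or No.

FIRST(T) = {epsilon, b, d, z}
FIRST(R) = {epsilon, b, d, z}
FIRST(Q) = {epsilon, b, d, z}
FIRST(T') = {epsilon, b}
FIRST(R') = {b, d, z}
FOLLOW(T) = {$, b, d, z}
FOLLOW(R) = {$, b, d, z}
FOLLOW(Q) = {$, b, d, z}
FOLLOW(T') = {$, b, d, z}
FOLLOW(R') = {$, b, d, z}
Cell M[Q, b] receives both Q → T' T' T and Q → Q Q z — the grammar is not LL(1).

No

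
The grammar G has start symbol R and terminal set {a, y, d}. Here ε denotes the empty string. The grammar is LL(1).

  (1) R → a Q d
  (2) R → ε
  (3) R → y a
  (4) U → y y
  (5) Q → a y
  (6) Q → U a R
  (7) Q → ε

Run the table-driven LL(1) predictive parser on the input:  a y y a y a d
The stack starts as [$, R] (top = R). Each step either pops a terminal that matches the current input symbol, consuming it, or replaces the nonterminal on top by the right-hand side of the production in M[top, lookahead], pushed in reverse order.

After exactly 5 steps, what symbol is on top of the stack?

y

step 1: stack=$ R  input=a y y a y a d $  — expand R → a Q d
step 2: stack=$ d Q a  input=a y y a y a d $  — match a
step 3: stack=$ d Q  input=y y a y a d $  — expand Q → U a R
step 4: stack=$ d R a U  input=y y a y a d $  — expand U → y y
step 5: stack=$ d R a y y  input=y y a y a d $  — match y
Stack after step 5: $ d R a y (top = y).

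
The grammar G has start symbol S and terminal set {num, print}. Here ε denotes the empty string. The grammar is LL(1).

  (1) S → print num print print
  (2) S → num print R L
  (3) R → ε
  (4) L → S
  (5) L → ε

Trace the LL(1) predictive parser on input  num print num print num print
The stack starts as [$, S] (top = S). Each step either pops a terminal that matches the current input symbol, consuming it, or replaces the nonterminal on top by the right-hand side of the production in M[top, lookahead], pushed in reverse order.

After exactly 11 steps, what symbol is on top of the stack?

num

step 1: stack=$ S  input=num print num print num print $  — expand S → num print R L
step 2: stack=$ L R print num  input=num print num print num print $  — match num
step 3: stack=$ L R print  input=print num print num print $  — match print
step 4: stack=$ L R  input=num print num print $  — expand R → ε
step 5: stack=$ L  input=num print num print $  — expand L → S
step 6: stack=$ S  input=num print num print $  — expand S → num print R L
step 7: stack=$ L R print num  input=num print num print $  — match num
step 8: stack=$ L R print  input=print num print $  — match print
step 9: stack=$ L R  input=num print $  — expand R → ε
step 10: stack=$ L  input=num print $  — expand L → S
step 11: stack=$ S  input=num print $  — expand S → num print R L
Stack after step 11: $ L R print num (top = num).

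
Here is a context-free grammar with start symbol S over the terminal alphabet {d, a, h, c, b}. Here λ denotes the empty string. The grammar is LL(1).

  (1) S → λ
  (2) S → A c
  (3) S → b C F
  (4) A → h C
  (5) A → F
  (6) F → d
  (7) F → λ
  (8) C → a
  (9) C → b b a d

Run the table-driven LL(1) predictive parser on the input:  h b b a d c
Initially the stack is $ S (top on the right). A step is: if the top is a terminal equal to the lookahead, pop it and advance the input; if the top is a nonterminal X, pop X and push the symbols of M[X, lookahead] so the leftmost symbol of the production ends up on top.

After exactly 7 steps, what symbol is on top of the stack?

d

     Stack        Input          Action
  1  $ S          h b b a d c $  expand S → A c
  2  $ c A        h b b a d c $  expand A → h C
  3  $ c C h      h b b a d c $  match h
  4  $ c C        b b a d c $    expand C → b b a d
  5  $ c d a b b  b b a d c $    match b
  6  $ c d a b    b a d c $      match b
  7  $ c d a      a d c $        match a
Stack after step 7: $ c d (top = d).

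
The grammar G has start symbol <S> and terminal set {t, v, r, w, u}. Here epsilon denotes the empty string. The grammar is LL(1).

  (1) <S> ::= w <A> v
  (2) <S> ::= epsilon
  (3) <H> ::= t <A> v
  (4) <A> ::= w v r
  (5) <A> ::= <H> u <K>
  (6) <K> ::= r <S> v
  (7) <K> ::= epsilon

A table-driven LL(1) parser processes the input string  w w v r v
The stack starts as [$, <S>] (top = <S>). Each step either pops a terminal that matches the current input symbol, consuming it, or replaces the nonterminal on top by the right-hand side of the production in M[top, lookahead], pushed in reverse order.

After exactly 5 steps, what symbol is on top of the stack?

step 1: stack=$ <S>  input=w w v r v $  — expand <S> ::= w <A> v
step 2: stack=$ v <A> w  input=w w v r v $  — match w
step 3: stack=$ v <A>  input=w v r v $  — expand <A> ::= w v r
step 4: stack=$ v r v w  input=w v r v $  — match w
step 5: stack=$ v r v  input=v r v $  — match v
Stack after step 5: $ v r (top = r).

r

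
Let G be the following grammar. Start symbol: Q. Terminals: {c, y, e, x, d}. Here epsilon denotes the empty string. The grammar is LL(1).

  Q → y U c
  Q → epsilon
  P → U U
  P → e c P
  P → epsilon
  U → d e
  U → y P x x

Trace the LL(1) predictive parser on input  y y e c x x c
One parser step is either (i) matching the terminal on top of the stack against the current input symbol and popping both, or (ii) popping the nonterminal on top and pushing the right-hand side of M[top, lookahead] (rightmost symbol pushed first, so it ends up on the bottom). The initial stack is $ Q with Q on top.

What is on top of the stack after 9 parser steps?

x

     Stack          Input            Action
  1  $ Q            y y e c x x c $  expand Q → y U c
  2  $ c U y        y y e c x x c $  match y
  3  $ c U          y e c x x c $    expand U → y P x x
  4  $ c x x P y    y e c x x c $    match y
  5  $ c x x P      e c x x c $      expand P → e c P
  6  $ c x x P c e  e c x x c $      match e
  7  $ c x x P c    c x x c $        match c
  8  $ c x x P      x x c $          expand P → epsilon
  9  $ c x x        x x c $          match x
Stack after step 9: $ c x (top = x).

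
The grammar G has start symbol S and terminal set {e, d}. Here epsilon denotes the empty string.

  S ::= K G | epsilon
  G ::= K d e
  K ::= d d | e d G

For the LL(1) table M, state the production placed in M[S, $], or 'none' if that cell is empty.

S ::= epsilon

FIRST(K): from K::=d d we get {d}; from K::=e d G we get {e}. So FIRST(K) = {d, e}.
FIRST(S): from S::=K G we get {d, e}; from S::=epsilon we get {epsilon}. So FIRST(S) = {epsilon, d, e}.
FIRST(G): from G::=K d e we get {d, e}. So FIRST(G) = {d, e}.
FOLLOW(S) includes $ since S is the start symbol.
FOLLOW(S): S appears on no right-hand side. Thus FOLLOW(S) = {$}.
For S ::= K G: FIRST(K G) = {d, e}, so it goes in M[S, t] for t ∈ {d, e}.
For S ::= epsilon: FIRST(epsilon) = {epsilon}, so it goes in M[S, t] for t ∈ {}; since epsilon ∈ FIRST, also for every t ∈ FOLLOW(S) = {$}.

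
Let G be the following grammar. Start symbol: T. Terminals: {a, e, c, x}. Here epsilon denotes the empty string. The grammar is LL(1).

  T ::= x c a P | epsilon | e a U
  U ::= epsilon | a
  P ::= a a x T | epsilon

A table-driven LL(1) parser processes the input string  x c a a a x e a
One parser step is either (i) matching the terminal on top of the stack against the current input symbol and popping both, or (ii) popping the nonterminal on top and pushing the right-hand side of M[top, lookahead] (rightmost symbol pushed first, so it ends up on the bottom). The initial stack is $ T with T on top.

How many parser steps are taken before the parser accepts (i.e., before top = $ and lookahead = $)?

      Stack      Input              Action
   1  $ T        x c a a a x e a $  expand T ::= x c a P
   2  $ P a c x  x c a a a x e a $  match x
   3  $ P a c    c a a a x e a $    match c
   4  $ P a      a a a x e a $      match a
   5  $ P        a a x e a $        expand P ::= a a x T
   6  $ T x a a  a a x e a $        match a
   7  $ T x a    a x e a $          match a
   8  $ T x      x e a $            match x
   9  $ T        e a $              expand T ::= e a U
  10  $ U a e    e a $              match e
  11  $ U a      a $                match a
  12  $ U        $                  expand U ::= epsilon
Accept reached after 12 steps.

12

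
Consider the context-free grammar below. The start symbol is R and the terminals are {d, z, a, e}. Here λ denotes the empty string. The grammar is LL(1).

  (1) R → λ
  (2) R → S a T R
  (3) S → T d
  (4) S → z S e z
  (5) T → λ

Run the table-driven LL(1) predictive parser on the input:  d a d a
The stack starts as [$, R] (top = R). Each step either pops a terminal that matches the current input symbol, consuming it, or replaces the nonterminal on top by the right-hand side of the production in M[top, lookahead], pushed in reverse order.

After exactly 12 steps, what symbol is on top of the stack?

R

      Stack        Input      Action
   1  $ R          d a d a $  expand R → S a T R
   2  $ R T a S    d a d a $  expand S → T d
   3  $ R T a d T  d a d a $  expand T → λ
   4  $ R T a d    d a d a $  match d
   5  $ R T a      a d a $    match a
   6  $ R T        d a $      expand T → λ
   7  $ R          d a $      expand R → S a T R
   8  $ R T a S    d a $      expand S → T d
   9  $ R T a d T  d a $      expand T → λ
  10  $ R T a d    d a $      match d
  11  $ R T a      a $        match a
  12  $ R T        $          expand T → λ
Stack after step 12: $ R (top = R).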